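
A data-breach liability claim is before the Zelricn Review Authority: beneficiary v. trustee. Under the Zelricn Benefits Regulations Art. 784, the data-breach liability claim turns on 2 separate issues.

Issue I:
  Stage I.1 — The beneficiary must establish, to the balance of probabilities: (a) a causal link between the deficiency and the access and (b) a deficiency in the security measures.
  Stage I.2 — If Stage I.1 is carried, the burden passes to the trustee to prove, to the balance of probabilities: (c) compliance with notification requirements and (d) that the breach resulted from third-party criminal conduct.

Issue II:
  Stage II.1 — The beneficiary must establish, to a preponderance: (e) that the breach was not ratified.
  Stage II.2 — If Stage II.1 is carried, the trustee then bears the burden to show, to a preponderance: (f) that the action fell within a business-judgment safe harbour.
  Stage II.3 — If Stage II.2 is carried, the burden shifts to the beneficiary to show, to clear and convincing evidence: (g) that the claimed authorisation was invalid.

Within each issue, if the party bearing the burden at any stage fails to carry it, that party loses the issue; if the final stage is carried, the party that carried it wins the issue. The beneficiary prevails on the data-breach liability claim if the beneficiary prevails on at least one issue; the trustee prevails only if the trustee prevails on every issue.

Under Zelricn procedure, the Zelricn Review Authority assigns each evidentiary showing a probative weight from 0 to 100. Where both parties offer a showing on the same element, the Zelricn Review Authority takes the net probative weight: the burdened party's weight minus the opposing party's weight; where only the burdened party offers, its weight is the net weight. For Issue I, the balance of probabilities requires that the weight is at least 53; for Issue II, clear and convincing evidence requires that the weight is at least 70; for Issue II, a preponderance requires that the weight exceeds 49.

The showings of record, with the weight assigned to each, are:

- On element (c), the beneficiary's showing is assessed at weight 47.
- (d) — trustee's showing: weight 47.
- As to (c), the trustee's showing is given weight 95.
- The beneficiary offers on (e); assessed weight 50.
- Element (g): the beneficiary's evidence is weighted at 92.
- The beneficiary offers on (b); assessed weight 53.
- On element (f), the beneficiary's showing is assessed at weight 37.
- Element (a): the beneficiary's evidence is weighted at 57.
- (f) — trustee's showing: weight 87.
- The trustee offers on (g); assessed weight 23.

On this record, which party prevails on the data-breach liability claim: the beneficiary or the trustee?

— Issue I —
Stage I.1 (beneficiary, the balance of probabilities, weight is at least 53): (a) 57 ≥ 53 — meets; (b) 53 ≥ 53 — meets.
  The beneficiary carries Stage I.1; the trustee now bears the burden.
Stage I.2 (trustee, the balance of probabilities, weight is at least 53): (c) net 95−47=48 < 53 — fails; (d) 47 < 53 — fails.
  Stage I.2 not carried; the trustee fails its burden.
The analysis ends at Stage I.2; the beneficiary prevails on this issue.
— Issue II —
Stage II.1 — burden on beneficiary; standard: a preponderance (weight exceeds 49).
    (e): 50 > 49 [met]
  The beneficiary carries Stage II.1; the trustee now bears the burden.
Stage II.2 — burden on trustee; standard: a preponderance (weight exceeds 49).
    (f): 87 − 37 = 50 > 49 [met]
  All elements met. The burden passes to the beneficiary.
Stage II.3 — burden on beneficiary; standard: clear and convincing evidence (weight is at least 70).
    (g): 92 − 23 = 69 < 70 [not met]
  Not every element is met, so the beneficiary fails to carry Stage II.3.
The analysis ends at Stage II.3; the trustee prevails on this issue.
Per-issue: Issue I → beneficiary; Issue II → trustee. The beneficiary must prevail on at least one issue; overall, the beneficiary prevails.

beneficiary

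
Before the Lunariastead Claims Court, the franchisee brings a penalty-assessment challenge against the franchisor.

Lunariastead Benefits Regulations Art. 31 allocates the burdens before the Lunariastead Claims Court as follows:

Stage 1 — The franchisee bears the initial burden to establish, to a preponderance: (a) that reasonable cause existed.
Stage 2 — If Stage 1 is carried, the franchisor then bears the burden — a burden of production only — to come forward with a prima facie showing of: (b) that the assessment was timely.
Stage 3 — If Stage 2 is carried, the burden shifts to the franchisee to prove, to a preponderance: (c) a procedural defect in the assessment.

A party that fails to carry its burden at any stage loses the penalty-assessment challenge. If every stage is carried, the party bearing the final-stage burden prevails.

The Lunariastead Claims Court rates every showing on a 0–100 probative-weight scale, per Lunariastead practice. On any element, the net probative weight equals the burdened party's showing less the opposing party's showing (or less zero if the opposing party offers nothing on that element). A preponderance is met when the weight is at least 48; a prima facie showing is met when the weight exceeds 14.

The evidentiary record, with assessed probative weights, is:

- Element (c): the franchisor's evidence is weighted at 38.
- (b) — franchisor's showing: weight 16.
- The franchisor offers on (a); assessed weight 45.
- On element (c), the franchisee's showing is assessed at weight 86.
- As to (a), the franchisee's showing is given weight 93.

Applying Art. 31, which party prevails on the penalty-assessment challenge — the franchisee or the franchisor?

franchisee

Stage 1 (franchisee, a preponderance, weight is at least 48): (a) net 93−45=48 ≥ 48 — meets.
  All elements met. The burden passes to the franchisor.
Stage 2 (franchisor, a prima facie showing, weight exceeds 14): (b) 16 > 14 — meets.
  The franchisor carries Stage 2; the franchisee now bears the burden.
Stage 3 (franchisee, a preponderance, weight is at least 48): (c) net 86−38=48 ≥ 48 — meets.
  All elements met at the final stage.
Every stage carried; the franchisee prevails.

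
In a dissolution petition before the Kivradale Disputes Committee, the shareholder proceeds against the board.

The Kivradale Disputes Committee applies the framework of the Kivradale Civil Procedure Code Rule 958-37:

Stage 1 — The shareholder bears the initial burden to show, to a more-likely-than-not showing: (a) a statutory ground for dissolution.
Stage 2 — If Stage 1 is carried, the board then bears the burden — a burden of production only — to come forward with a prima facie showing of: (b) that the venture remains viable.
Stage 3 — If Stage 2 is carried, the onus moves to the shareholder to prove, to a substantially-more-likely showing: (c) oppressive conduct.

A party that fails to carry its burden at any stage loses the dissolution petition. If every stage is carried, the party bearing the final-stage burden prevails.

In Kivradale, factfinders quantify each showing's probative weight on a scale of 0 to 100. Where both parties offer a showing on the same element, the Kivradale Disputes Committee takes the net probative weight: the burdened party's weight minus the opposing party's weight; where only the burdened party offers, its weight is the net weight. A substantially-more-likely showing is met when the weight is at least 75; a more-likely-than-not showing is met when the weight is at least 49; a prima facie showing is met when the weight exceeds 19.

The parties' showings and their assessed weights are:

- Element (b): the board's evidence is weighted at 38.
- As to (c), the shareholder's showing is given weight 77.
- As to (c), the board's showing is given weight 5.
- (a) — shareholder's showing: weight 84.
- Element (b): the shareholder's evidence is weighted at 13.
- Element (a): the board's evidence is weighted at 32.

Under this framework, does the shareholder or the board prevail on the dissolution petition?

Stage 1 (shareholder, a more-likely-than-not showing, weight is at least 49): (a) net 84−32=52 ≥ 49 — meets.
  Stage 1 is satisfied; the onus moves to the board.
Stage 2 (board, a prima facie showing, weight exceeds 19): (b) net 38−13=25 > 19 — meets.
  Stage 2 is satisfied; the onus moves to the shareholder.
Stage 3 (shareholder, a substantially-more-likely showing, weight is at least 75): (c) net 77−5=72 < 75 — fails.
  Stage 3 not carried; the shareholder fails its burden.
The analysis ends at Stage 3; the board prevails.

board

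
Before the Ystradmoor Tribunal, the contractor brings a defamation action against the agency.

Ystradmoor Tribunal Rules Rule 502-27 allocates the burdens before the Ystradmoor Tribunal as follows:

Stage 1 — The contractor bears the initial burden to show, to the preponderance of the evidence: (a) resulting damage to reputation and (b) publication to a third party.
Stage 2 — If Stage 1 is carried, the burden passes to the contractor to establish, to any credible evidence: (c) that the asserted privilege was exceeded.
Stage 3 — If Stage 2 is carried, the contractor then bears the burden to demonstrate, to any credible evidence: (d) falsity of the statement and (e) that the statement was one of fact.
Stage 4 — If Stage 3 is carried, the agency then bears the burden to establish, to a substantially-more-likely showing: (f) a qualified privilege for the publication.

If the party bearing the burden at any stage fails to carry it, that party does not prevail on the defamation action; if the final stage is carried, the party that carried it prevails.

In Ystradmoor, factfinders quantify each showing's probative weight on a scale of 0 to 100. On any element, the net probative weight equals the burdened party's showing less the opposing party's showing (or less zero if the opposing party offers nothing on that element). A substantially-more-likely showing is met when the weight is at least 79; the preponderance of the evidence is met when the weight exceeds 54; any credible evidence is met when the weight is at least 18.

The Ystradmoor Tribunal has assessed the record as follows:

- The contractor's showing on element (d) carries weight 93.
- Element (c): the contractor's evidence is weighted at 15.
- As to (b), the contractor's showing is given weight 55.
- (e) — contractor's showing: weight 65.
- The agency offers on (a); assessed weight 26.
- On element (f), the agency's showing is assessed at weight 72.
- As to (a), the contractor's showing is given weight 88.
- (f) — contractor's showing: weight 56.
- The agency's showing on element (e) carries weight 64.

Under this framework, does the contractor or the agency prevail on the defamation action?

Stage 1 — burden on contractor; standard: the preponderance of the evidence (weight exceeds 54).
    (a): 88 − 26 = 62 > 54 [met]
    (b): 55 > 54 [met]
  Stage 1 is satisfied; the contractor continues to bear the burden.
Stage 2 — burden on contractor; standard: any credible evidence (weight is at least 18).
    (c): 15 < 18 [not met]
  Stage 2 not carried; the contractor fails its burden.
The agency prevails.

agency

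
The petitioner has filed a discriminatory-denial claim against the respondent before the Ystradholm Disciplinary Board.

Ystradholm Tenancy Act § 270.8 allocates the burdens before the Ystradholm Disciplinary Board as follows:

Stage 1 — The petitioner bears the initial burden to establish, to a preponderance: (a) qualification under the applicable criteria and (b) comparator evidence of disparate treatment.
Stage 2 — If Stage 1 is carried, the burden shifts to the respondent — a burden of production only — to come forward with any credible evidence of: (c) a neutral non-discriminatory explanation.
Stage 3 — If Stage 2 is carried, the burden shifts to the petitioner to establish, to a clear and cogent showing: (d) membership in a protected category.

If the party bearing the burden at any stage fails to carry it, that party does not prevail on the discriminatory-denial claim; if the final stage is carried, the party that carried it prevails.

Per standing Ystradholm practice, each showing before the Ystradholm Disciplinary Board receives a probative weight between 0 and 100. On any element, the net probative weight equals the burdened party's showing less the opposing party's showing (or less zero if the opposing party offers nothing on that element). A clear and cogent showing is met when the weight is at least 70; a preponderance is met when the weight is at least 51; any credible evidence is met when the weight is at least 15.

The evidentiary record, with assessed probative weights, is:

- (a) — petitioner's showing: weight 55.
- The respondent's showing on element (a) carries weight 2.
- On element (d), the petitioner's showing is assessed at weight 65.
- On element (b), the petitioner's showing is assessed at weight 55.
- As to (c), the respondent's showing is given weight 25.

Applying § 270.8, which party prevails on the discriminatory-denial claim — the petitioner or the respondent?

respondent

Stage 1 — burden on petitioner; standard: a preponderance (weight is at least 51).
    (a): 55 − 2 = 53 ≥ 51 [met]
    (b): 55 ≥ 51 [met]
  The petitioner carries Stage 1; the respondent now bears the burden.
Stage 2 — burden on respondent; standard: any credible evidence (weight is at least 15).
    (c): 25 ≥ 15 [met]
  The respondent carries Stage 2; the petitioner now bears the burden.
Stage 3 — burden on petitioner; standard: a clear and cogent showing (weight is at least 70).
    (d): 65 < 70 [not met]
  Not every element is met, so the petitioner fails to carry Stage 3.
The respondent prevails.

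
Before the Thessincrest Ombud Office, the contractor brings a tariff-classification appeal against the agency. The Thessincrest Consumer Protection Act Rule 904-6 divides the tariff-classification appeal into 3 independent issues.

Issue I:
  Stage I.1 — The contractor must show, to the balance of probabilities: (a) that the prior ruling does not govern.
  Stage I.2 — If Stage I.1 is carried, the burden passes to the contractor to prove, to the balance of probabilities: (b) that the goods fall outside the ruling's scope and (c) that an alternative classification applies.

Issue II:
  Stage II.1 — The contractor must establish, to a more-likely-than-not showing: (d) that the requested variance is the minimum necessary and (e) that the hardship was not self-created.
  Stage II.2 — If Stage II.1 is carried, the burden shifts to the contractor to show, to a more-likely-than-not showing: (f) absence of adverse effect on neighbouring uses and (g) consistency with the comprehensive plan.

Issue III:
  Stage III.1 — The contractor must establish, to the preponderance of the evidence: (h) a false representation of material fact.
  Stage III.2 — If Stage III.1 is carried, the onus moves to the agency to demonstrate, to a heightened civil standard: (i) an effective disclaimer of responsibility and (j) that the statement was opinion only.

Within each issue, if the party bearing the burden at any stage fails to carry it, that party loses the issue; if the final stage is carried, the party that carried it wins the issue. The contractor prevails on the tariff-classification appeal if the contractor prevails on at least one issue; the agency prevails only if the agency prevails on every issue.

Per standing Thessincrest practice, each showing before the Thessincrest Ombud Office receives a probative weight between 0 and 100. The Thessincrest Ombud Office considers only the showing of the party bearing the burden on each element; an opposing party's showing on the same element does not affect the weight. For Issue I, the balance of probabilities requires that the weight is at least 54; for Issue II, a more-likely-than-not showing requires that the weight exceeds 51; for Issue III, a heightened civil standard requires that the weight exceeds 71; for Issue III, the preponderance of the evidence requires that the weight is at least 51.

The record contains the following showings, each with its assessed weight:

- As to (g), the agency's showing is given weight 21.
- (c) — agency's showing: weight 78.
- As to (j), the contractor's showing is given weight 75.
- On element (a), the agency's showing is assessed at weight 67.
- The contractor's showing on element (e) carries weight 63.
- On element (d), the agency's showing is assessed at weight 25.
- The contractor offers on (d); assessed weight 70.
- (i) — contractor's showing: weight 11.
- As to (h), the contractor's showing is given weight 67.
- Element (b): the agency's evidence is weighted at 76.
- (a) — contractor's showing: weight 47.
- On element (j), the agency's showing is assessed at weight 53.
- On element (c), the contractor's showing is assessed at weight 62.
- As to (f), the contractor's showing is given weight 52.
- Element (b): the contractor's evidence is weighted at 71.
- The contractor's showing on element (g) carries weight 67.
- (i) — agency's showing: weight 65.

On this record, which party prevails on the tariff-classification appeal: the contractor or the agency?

contractor

— Issue I —
At Stage I.1 the contractor must meet the balance of probabilities (weight is at least 54): on (a) the weight is 47 (the agency's 67 is given no effect), < 54, so (a) does not meet the standard.
  Not every element is met, so the contractor fails to carry Stage I.1.
The agency prevails on this issue.
— Issue II —
At Stage II.1 the contractor must meet a more-likely-than-not showing (weight exceeds 51): on (d) the weight is 70 (the agency's 25 is given no effect), which does exceed 51, so (d) meets the standard; on (e) the weight is 63, > 51, so (e) meets the standard.
  Stage II.1 is satisfied; the contractor continues to bear the burden.
At Stage II.2 the contractor must meet a more-likely-than-not showing (weight exceeds 51): on (f) the weight is 52, > 51, so (f) meets the standard; on (g) the weight is 67 (the agency's 21 is given no effect), which does exceed 51, so (g) meets the standard.
  All elements met at the final stage.
With every stage satisfied, the contractor prevails on this issue.
— Issue III —
Stage III.1 (contractor, the preponderance of the evidence, weight is at least 51): (h) 67 ≥ 51 — meets.
  Stage III.1 is satisfied; the onus moves to the agency.
Stage III.2 (agency, a heightened civil standard, weight exceeds 71): (i) 65 (contractor's 11 disregarded) ≤ 71 — fails; (j) 53 (contractor's 75 disregarded) ≤ 71 — fails.
  The agency does not carry Stage III.2.
So the contractor prevails on this issue.
Per-issue: Issue I → agency; Issue II → contractor; Issue III → contractor. The contractor must prevail on at least one issue; overall, the contractor prevails.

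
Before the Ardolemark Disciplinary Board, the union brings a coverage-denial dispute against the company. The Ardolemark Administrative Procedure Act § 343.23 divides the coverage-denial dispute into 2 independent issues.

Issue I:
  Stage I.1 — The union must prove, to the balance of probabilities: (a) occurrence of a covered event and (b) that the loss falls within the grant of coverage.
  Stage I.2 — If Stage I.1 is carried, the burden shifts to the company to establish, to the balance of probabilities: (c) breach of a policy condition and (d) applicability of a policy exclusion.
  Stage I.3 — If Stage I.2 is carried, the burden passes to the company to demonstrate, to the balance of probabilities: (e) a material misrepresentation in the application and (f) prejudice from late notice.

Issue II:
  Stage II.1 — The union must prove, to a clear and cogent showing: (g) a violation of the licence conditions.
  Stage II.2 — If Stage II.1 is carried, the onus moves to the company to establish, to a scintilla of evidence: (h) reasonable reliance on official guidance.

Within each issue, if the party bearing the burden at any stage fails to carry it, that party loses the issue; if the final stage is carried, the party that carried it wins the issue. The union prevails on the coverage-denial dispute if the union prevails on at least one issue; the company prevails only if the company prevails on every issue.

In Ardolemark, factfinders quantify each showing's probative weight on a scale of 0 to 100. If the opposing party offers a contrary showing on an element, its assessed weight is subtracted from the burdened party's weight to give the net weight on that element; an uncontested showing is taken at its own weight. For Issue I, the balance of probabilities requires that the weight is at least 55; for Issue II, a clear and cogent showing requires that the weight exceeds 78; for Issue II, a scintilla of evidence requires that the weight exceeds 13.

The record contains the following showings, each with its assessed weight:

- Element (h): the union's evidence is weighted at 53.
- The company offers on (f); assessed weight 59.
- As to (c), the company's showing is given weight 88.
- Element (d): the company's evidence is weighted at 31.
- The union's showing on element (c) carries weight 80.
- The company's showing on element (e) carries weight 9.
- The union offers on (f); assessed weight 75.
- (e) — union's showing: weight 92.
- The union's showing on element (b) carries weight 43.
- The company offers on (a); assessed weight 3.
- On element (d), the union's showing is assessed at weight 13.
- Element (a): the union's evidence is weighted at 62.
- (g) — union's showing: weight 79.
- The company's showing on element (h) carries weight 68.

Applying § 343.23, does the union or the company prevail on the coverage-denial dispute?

company

— Issue I —
Stage I.1 (union, the balance of probabilities, weight is at least 55): (a) net 62−3=59 ≥ 55 — meets; (b) 43 < 55 — fails.
  The union does not carry Stage I.1.
The analysis ends at Stage I.1; the company prevails on this issue.
— Issue II —
Stage II.1 (union, a clear and cogent showing, weight exceeds 78): (g) 79 > 78 — meets.
  All elements met. The burden passes to the company.
Stage II.2 (company, a scintilla of evidence, weight exceeds 13): (h) net 68−53=15 > 13 — meets.
  The company carries the last stage.
Every stage carried; the company prevails on this issue.
Per-issue: Issue I → company; Issue II → company. The union must prevail on at least one issue; overall, the company prevails.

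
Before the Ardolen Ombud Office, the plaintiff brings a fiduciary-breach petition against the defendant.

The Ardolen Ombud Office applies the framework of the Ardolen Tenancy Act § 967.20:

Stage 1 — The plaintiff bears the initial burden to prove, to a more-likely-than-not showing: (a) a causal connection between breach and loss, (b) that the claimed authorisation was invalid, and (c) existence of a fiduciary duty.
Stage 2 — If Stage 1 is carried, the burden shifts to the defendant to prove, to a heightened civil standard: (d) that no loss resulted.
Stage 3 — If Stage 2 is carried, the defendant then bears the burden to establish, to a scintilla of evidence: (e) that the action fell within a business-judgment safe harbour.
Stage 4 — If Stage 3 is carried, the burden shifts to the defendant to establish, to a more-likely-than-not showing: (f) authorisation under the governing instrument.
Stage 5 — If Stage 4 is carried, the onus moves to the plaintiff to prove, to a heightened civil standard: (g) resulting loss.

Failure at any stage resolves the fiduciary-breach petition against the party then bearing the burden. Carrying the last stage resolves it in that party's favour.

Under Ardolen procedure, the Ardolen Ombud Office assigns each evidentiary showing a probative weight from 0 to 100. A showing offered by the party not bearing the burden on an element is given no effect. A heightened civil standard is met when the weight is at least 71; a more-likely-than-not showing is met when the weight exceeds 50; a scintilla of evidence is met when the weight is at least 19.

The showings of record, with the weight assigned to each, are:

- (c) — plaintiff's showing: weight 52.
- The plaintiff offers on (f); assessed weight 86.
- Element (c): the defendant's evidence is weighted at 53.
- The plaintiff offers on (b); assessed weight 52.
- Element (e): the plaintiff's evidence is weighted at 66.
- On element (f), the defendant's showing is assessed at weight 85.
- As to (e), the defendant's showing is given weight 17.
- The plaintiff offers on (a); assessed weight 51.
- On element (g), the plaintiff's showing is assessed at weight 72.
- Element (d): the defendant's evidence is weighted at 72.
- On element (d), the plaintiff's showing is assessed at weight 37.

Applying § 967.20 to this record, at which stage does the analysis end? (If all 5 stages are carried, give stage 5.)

stage 3

Stage 1 (plaintiff, a more-likely-than-not showing, weight exceeds 50): (a) 51 > 50 — meets; (b) 52 > 50 — meets; (c) 52 (defendant's 53 disregarded) > 50 — meets.
  Stage 1 is satisfied; the onus moves to the defendant.
Stage 2 (defendant, a heightened civil standard, weight is at least 71): (d) 72 (plaintiff's 37 disregarded) ≥ 71 — meets.
  Stage 2 carried; the burden remains with the defendant.
Stage 3 (defendant, a scintilla of evidence, weight is at least 19): (e) 17 (plaintiff's 66 disregarded) < 19 — fails.
  The defendant does not carry Stage 3.
So the plaintiff prevails.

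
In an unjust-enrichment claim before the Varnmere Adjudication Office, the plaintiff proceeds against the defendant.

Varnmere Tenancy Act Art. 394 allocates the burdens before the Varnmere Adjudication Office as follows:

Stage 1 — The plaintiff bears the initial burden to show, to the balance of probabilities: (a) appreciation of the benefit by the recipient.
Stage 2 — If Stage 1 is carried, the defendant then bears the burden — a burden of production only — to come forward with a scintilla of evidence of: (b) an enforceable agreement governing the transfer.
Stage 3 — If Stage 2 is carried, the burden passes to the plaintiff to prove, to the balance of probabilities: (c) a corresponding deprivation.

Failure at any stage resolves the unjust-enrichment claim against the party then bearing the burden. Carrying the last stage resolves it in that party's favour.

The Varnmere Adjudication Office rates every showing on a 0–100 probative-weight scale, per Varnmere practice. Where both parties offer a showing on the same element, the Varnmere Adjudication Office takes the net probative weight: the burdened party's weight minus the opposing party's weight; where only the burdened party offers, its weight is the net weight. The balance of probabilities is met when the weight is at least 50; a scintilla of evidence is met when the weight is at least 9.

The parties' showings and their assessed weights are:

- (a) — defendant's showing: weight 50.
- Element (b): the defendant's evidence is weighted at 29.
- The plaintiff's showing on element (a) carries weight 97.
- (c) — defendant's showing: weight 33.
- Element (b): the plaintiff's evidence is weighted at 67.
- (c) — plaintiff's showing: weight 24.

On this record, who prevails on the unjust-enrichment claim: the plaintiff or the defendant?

defendant

Stage 1 — burden on plaintiff; standard: the balance of probabilities (weight is at least 50).
    (a): 97 − 50 = 47 < 50 [not met]
  Stage 1 not carried; the plaintiff fails its burden.
So the defendant prevails.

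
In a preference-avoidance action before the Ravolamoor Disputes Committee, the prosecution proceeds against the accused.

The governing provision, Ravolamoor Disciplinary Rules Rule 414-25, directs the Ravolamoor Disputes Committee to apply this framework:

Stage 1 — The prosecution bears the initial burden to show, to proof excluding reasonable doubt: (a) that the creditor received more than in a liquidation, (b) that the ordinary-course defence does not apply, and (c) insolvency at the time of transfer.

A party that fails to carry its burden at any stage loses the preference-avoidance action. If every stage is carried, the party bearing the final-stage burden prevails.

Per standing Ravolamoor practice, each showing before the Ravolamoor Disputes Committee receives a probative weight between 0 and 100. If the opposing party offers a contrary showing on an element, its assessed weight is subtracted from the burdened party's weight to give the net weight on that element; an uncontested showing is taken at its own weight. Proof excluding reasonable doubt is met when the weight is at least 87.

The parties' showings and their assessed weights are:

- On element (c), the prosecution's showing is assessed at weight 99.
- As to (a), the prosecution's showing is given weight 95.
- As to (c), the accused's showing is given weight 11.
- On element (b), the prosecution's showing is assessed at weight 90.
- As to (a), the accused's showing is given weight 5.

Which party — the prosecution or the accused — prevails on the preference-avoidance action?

prosecution

Stage 1 (prosecution, proof excluding reasonable doubt, weight is at least 87): (a) net 95−5=90 ≥ 87 — meets; (b) 90 ≥ 87 — meets; (c) net 99−11=88 ≥ 87 — meets.
  All elements met at the final stage.
With every stage satisfied, the prosecution prevails.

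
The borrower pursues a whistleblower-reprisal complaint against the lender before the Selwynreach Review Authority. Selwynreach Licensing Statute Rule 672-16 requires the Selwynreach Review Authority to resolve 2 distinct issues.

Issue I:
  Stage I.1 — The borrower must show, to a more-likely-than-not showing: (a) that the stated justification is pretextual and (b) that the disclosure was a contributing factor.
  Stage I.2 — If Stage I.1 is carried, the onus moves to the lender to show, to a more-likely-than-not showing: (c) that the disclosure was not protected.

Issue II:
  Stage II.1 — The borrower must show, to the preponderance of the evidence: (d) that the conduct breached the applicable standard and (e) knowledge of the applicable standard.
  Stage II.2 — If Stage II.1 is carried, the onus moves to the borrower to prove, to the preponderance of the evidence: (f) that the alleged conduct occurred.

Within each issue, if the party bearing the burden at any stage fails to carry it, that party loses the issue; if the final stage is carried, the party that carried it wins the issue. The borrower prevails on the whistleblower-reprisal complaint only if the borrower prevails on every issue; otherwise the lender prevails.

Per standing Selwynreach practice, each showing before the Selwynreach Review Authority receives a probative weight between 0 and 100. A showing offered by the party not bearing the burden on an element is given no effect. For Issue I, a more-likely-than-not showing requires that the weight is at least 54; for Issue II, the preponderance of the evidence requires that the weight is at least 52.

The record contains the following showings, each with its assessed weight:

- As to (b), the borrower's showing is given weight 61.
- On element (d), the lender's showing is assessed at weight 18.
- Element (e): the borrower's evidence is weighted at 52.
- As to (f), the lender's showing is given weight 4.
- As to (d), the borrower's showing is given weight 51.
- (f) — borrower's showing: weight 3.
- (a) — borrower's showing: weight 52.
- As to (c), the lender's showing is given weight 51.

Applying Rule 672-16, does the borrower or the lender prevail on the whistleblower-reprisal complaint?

lender

— Issue I —
Stage I.1 — burden on borrower; standard: a more-likely-than-not showing (weight is at least 54).
    (a): 52 < 54 [not met]
    (b): 61 ≥ 54 [met]
  Stage I.1 not carried; the borrower fails its burden.
The analysis ends at Stage I.1; the lender prevails on this issue.
— Issue II —
At Stage II.1 the borrower must meet the preponderance of the evidence (weight is at least 52): on (d) the weight is 51 (the lender's 18 is given no effect), which does not reach 52, so (d) does not meet the standard; on (e) the weight is 52, which does reach 52, so (e) meets the standard.
  Not every element is met, so the borrower fails to carry Stage II.1.
The lender prevails on this issue.
Per-issue: Issue I → lender; Issue II → lender. The borrower must prevail on every issue; overall, the lender prevails.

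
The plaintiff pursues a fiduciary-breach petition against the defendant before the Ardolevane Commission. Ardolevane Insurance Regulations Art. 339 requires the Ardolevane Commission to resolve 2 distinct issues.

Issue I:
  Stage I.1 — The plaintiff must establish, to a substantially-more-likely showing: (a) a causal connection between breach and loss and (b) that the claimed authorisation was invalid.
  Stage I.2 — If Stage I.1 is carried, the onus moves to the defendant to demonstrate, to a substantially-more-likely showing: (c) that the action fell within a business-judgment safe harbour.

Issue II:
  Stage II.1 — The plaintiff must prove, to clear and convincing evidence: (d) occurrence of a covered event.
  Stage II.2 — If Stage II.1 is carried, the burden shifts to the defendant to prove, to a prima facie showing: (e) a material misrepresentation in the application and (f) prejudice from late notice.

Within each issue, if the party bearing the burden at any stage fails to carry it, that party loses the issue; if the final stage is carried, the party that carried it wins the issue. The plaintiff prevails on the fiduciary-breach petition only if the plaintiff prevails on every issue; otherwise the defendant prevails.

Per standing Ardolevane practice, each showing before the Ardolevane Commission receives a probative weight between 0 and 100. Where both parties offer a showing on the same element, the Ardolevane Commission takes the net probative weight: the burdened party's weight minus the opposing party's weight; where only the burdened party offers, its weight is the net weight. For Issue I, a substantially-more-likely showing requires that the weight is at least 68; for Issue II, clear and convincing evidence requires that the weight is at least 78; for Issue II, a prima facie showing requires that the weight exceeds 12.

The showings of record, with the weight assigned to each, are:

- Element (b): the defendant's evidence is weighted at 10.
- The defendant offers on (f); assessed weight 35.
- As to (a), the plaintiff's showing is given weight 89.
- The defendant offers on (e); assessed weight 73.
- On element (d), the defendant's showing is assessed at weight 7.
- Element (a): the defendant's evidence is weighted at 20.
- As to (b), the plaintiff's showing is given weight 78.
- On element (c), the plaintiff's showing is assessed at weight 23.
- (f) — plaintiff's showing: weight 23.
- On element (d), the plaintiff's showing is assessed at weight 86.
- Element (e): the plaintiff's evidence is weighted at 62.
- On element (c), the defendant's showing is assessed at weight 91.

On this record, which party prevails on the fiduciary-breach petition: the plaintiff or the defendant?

defendant

— Issue I —
At Stage I.1 the plaintiff must meet a substantially-more-likely showing (weight is at least 68): on (a) the weight is 89 less the opposing 20 gives net 69, which does reach 68, so (a) meets the standard; on (b) the weight is 78 less the opposing 10 gives net 68, which does reach 68, so (b) meets the standard.
  The plaintiff carries Stage I.1; the defendant now bears the burden.
At Stage I.2 the defendant must meet a substantially-more-likely showing (weight is at least 68): on (c) the weight is 91 less the opposing 23 gives net 68, which does reach 68, so (c) meets the standard.
  All elements met at the final stage.
All stages carried — the defendant prevails on this issue.
— Issue II —
Stage II.1 (plaintiff, clear and convincing evidence, weight is at least 78): (d) net 86−7=79 ≥ 78 — meets.
  Stage II.1 is satisfied; the onus moves to the defendant.
Stage II.2 (defendant, a prima facie showing, weight exceeds 12): (e) net 73−62=11 ≤ 12 — fails; (f) net 35−23=12 ≤ 12 — fails.
  Stage II.2 not carried; the defendant fails its burden.
The analysis ends at Stage II.2; the plaintiff prevails on this issue.
Per-issue: Issue I → defendant; Issue II → plaintiff. The plaintiff must prevail on every issue; overall, the defendant prevails.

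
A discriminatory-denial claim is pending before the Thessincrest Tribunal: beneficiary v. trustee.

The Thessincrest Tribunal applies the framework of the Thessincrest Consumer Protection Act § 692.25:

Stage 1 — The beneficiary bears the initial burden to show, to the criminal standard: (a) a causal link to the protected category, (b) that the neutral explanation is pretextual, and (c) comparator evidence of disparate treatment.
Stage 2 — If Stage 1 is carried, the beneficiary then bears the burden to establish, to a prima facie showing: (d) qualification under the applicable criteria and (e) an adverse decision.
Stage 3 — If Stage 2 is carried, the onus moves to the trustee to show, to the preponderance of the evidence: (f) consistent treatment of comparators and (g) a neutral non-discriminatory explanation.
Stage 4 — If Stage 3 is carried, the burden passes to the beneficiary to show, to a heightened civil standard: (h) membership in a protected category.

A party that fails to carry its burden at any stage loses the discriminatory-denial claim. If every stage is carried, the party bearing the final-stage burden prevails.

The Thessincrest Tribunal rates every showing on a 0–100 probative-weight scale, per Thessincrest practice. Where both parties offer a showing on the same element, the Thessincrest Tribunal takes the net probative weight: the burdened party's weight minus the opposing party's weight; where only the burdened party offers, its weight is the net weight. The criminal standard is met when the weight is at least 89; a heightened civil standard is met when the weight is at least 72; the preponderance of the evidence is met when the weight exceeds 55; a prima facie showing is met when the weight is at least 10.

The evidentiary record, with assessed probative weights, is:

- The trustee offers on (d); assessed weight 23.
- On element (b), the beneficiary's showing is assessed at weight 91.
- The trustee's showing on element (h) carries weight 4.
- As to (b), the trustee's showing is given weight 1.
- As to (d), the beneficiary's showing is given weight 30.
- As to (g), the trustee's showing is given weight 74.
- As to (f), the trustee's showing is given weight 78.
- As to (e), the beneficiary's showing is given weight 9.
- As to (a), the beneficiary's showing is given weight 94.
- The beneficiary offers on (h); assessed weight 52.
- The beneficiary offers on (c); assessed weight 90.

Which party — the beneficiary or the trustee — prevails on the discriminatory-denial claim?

At Stage 1 the beneficiary must meet the criminal standard (weight is at least 89): on (a) the weight is 94, ≥ 89, so (a) meets the standard; on (b) the weight is 91 less the opposing 1 gives net 90, which does reach 89, so (b) meets the standard; on (c) the weight is 90, which does reach 89, so (c) meets the standard.
  All elements met. The beneficiary retains the burden for Stage 2.
At Stage 2 the beneficiary must meet a prima facie showing (weight is at least 10): on (d) the weight is 30 less the opposing 23 gives net 7, < 10, so (d) does not meet the standard; on (e) the weight is 9, < 10, so (e) does not meet the standard.
  Stage 2 not carried; the beneficiary fails its burden.
The analysis ends at Stage 2; the trustee prevails.

trustee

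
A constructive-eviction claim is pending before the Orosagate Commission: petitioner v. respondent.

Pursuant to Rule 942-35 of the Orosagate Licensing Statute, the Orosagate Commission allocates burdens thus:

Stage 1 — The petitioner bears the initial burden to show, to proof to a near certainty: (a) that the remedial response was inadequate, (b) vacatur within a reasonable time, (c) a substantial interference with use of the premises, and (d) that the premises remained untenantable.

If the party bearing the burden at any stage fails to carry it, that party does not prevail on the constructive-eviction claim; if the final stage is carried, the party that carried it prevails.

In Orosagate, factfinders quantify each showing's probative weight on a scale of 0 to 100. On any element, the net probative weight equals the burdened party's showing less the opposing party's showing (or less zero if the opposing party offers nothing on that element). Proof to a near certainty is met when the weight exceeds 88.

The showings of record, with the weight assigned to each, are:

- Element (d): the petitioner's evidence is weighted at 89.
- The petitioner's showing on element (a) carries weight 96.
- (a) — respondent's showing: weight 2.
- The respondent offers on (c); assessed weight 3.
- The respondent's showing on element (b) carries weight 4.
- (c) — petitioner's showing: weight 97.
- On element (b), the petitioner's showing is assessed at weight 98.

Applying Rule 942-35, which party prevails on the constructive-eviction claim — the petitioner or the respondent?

At Stage 1 the petitioner must meet proof to a near certainty (weight exceeds 88): on (a) the weight is 96 less the opposing 2 gives net 94, which does exceed 88, so (a) meets the standard; on (b) the weight is 98 less the opposing 4 gives net 94, which does exceed 88, so (b) meets the standard; on (c) the weight is 97 less the opposing 3 gives net 94, > 88, so (c) meets the standard; on (d) the weight is 89, which does exceed 88, so (d) meets the standard.
  Stage 1 carried; the final stage is satisfied.
Every stage carried; the petitioner prevails.

petitioner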